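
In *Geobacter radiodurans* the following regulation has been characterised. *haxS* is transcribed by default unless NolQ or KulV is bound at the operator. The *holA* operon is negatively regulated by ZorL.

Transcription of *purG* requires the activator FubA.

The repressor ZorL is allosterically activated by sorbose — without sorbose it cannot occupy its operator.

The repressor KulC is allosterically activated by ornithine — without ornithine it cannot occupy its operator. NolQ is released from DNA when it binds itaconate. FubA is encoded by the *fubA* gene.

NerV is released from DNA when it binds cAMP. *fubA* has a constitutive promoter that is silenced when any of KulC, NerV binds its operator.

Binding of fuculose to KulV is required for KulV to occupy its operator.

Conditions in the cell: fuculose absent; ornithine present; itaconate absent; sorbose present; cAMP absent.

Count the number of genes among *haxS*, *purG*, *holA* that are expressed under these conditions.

0

Itaconate is absent, so NolQ is active.
Fuculose is absent, so KulV is inactive.
With repressor NolQ bound, *haxS* is not transcribed.
→ *haxS* is OFF.
Ornithine is present, so KulC is active.
cAMP is absent, so NerV is active.
With repressor KulC bound, *fubA* is not transcribed.
So FubA is not produced.
Required activator FubA is absent, so *purG* is not transcribed.
→ *purG* is OFF.
Sorbose is present, so ZorL is active.
With repressor ZorL bound, *holA* is not transcribed.
→ *holA* is OFF.
0 of the 3 genes are transcribed.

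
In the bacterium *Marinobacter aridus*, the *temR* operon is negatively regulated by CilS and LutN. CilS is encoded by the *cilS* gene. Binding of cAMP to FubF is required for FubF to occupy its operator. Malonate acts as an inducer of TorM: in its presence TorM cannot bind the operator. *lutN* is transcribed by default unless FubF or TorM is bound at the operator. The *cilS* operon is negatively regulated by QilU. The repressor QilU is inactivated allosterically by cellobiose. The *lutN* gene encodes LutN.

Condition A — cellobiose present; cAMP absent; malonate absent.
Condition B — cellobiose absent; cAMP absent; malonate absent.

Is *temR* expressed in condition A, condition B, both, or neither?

Condition A:
Cellobiose is present, so QilU is inactive.
With no repressor bound, *cilS* is transcribed.
So CilS is produced and active.
cAMP is absent, so FubF is inactive.
Malonate is absent, so TorM is active.
With repressor TorM bound, *lutN* is not transcribed.
So LutN is not produced.
With repressor CilS bound, *temR* is not transcribed.
→ *temR* is OFF in A.
Condition B:
Cellobiose is absent, so QilU is active.
With repressor QilU bound, *cilS* is not transcribed.
So CilS is not produced.
cAMP is absent, so FubF is inactive.
Malonate is absent, so TorM is active.
With repressor TorM bound, *lutN* is not transcribed.
So LutN is not produced.
With no repressor bound, *temR* is transcribed.
→ *temR* is ON in B.

B only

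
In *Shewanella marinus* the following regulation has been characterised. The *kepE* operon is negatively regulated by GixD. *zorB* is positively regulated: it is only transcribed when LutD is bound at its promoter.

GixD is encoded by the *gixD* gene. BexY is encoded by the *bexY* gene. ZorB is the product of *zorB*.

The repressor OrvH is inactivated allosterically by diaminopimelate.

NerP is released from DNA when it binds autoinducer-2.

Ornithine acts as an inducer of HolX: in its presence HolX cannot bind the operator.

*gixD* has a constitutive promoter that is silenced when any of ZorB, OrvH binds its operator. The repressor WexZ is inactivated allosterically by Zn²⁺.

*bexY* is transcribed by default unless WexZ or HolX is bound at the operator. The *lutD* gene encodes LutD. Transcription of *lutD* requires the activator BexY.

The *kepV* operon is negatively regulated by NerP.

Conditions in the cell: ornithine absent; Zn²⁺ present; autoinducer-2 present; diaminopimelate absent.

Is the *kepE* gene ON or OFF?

Zn²⁺ is present, so WexZ is inactive.
Ornithine is absent, so HolX is active.
With repressor HolX bound, *bexY* is not transcribed.
So BexY is not produced.
Required activator BexY is absent, so *lutD* is not transcribed.
So LutD is not produced.
Required activator LutD is absent, so *zorB* is not transcribed.
So ZorB is not produced.
Diaminopimelate is absent, so OrvH is active.
With repressor OrvH bound, *gixD* is not transcribed.
So GixD is not produced.
With no repressor bound, *kepE* is transcribed.

ON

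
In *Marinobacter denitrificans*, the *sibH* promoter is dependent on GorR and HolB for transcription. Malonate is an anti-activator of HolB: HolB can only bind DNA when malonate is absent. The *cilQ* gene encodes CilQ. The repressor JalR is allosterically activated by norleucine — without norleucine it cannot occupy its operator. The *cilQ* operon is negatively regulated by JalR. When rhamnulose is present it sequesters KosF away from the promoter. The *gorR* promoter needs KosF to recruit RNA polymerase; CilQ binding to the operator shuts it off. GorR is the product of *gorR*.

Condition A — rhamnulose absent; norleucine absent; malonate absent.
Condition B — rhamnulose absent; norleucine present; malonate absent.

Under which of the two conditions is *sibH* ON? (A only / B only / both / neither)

Condition A:
Rhamnulose is absent, so KosF is active.
Norleucine is absent, so JalR is inactive.
With no repressor bound, *cilQ* is transcribed.
So CilQ is produced and active.
With repressor CilQ bound, *gorR* is not transcribed.
So GorR is not produced.
Malonate is absent, so HolB is active.
Required activator GorR is absent, so *sibH* is not transcribed.
→ *sibH* is OFF in A.
Condition B:
Rhamnulose is absent, so KosF is active.
Norleucine is present, so JalR is active.
With repressor JalR bound, *cilQ* is not transcribed.
So CilQ is not produced.
No repressor is bound and KosF is active, so *gorR* is transcribed.
So GorR is produced and active.
Malonate is absent, so HolB is active.
No repressor is bound and GorR and HolB are active, so *sibH* is transcribed.
→ *sibH* is ON in B.

B only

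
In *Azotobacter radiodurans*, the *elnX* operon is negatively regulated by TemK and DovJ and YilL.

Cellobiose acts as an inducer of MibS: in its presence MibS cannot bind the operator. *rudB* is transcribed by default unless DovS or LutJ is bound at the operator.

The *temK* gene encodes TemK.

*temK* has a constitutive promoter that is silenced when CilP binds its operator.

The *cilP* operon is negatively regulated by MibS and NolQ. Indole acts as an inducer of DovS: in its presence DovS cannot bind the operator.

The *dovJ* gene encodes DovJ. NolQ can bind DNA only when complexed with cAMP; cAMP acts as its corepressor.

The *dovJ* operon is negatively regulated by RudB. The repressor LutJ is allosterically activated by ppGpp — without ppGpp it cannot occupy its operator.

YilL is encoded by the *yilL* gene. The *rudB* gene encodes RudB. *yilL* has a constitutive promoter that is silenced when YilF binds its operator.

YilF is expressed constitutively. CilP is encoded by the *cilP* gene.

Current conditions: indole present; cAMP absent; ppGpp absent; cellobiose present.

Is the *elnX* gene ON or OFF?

ON

Cellobiose is present, so MibS is inactive.
cAMP is absent, so NolQ is inactive.
With no repressor bound, *cilP* is transcribed.
So CilP is produced and active.
With repressor CilP bound, *temK* is not transcribed.
So TemK is not produced.
Indole is present, so DovS is inactive.
ppGpp is absent, so LutJ is inactive.
With no repressor bound, *rudB* is transcribed.
So RudB is produced and active.
With repressor RudB bound, *dovJ* is not transcribed.
So DovJ is not produced.
YilF is produced constitutively and is active.
With repressor YilF bound, *yilL* is not transcribed.
So YilL is not produced.
With no repressor bound, *elnX* is transcribed.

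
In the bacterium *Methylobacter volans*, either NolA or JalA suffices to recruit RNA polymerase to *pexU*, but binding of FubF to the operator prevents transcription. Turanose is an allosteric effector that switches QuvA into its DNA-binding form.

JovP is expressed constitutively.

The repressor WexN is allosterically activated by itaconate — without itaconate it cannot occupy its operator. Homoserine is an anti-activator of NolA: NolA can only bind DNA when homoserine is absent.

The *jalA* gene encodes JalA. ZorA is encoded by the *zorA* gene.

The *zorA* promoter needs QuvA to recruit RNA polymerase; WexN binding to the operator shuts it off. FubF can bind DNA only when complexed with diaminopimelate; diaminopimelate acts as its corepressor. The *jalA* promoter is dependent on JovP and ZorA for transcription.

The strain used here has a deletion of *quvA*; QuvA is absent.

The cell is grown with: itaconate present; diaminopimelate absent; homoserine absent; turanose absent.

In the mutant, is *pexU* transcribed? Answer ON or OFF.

ON

Homoserine is absent, so NolA is active.
Diaminopimelate is absent, so FubF is inactive.
JovP is produced constitutively and is active.
QuvA is non-functional in this strain, so it has no effect.
Itaconate is present, so WexN is active.
With repressor WexN bound, *zorA* is not transcribed.
So ZorA is not produced.
Required activator ZorA is absent, so *jalA* is not transcribed.
So JalA is not produced.
Activator NolA is present, so *pexU* is transcribed.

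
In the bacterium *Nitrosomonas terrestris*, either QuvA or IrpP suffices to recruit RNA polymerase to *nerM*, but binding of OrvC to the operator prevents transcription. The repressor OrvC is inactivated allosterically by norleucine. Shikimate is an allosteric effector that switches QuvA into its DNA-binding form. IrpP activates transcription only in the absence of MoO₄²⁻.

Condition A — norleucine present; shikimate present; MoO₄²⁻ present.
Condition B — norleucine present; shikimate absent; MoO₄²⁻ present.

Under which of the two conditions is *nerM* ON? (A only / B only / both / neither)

Condition A:
Norleucine is present, so OrvC is inactive.
Shikimate is present, so QuvA is active.
MoO₄²⁻ is present, so IrpP is inactive.
Activator QuvA is present, so *nerM* is transcribed.
→ *nerM* is ON in A.
Condition B:
Norleucine is present, so OrvC is inactive.
Shikimate is absent, so QuvA is inactive.
MoO₄²⁻ is present, so IrpP is inactive.
No activator is available at the *nerM* promoter, so *nerM* is not transcribed.
→ *nerM* is OFF in B.

A only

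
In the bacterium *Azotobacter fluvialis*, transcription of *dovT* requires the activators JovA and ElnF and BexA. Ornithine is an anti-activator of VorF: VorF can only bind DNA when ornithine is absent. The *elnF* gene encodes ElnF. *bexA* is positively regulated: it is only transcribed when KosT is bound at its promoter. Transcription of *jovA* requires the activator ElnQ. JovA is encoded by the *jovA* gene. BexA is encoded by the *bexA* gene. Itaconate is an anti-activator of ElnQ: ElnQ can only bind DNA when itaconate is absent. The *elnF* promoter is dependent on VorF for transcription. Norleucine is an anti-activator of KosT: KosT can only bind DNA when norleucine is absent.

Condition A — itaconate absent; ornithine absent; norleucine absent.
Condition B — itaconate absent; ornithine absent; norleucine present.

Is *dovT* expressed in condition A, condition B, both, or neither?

Condition A:
Itaconate is absent, so ElnQ is active.
No repressor is bound and ElnQ is active, so *jovA* is transcribed.
So JovA is produced and active.
Ornithine is absent, so VorF is active.
No repressor is bound and VorF is active, so *elnF* is transcribed.
So ElnF is produced and active.
Norleucine is absent, so KosT is active.
No repressor is bound and KosT is active, so *bexA* is transcribed.
So BexA is produced and active.
No repressor is bound and JovA and ElnF and BexA are active, so *dovT* is transcribed.
→ *dovT* is ON in A.
Condition B:
Itaconate is absent, so ElnQ is active.
No repressor is bound and ElnQ is active, so *jovA* is transcribed.
So JovA is produced and active.
Ornithine is absent, so VorF is active.
No repressor is bound and VorF is active, so *elnF* is transcribed.
So ElnF is produced and active.
Norleucine is present, so KosT is inactive.
Required activator KosT is absent, so *bexA* is not transcribed.
So BexA is not produced.
Required activator BexA is absent, so *dovT* is not transcribed.
→ *dovT* is OFF in B.

A only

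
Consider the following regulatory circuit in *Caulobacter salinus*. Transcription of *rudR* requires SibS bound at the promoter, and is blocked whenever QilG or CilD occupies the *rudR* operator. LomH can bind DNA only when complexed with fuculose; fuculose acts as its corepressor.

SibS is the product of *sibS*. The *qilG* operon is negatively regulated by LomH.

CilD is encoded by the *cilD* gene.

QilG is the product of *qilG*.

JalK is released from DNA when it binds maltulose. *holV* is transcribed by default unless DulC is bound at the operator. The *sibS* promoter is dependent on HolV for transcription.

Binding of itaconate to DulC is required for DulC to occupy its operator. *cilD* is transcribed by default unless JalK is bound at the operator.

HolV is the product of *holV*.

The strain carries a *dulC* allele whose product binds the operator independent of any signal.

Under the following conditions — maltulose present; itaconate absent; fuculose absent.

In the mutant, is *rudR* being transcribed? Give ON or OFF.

Fuculose is absent, so LomH is inactive.
With no repressor bound, *qilG* is transcribed.
So QilG is produced and active.
DulC is constitutively active in this strain.
With repressor DulC bound, *holV* is not transcribed.
So HolV is not produced.
Required activator HolV is absent, so *sibS* is not transcribed.
So SibS is not produced.
Maltulose is present, so JalK is inactive.
With no repressor bound, *cilD* is transcribed.
So CilD is produced and active.
With repressor QilG bound, *rudR* is not transcribed.

OFF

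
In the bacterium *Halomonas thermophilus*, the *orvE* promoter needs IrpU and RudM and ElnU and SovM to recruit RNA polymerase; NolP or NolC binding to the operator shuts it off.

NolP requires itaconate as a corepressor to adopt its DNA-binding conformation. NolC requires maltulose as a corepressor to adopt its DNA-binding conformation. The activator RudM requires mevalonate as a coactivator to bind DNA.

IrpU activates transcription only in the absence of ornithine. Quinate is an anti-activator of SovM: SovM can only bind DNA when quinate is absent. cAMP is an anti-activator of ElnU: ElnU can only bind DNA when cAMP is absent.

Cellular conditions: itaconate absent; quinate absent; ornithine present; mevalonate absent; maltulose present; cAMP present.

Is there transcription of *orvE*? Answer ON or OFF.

OFF

Ornithine is present, so IrpU is inactive.
Mevalonate is absent, so RudM is inactive.
cAMP is present, so ElnU is inactive.
Itaconate is absent, so NolP is inactive.
Maltulose is present, so NolC is active.
Quinate is absent, so SovM is active.
With repressor NolC bound, *orvE* is not transcribed.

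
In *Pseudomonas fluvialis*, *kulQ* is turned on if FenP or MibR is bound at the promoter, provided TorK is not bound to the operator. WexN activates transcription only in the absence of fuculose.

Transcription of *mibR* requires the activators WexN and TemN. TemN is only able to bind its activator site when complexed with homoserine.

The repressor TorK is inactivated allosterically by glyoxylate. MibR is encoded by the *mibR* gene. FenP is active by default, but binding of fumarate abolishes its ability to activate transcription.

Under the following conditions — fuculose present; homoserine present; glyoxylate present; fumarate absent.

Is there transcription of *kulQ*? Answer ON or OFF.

Fumarate is absent, so FenP is active.
Fuculose is present, so WexN is inactive.
Homoserine is present, so TemN is active.
Required activator WexN is absent, so *mibR* is not transcribed.
So MibR is not produced.
Glyoxylate is present, so TorK is inactive.
Activator FenP is present, so *kulQ* is transcribed.

ON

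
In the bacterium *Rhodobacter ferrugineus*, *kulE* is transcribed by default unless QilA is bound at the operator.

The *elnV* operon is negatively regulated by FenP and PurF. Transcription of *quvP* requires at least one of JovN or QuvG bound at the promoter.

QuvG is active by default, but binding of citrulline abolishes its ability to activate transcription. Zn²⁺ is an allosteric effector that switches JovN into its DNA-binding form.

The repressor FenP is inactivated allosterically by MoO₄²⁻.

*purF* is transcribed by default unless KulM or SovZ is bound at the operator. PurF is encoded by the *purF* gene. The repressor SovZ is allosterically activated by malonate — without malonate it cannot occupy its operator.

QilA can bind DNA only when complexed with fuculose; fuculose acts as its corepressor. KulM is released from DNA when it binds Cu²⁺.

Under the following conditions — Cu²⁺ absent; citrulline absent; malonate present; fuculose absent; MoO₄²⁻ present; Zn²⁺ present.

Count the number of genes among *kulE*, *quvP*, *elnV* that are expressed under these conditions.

3

Fuculose is absent, so QilA is inactive.
With no repressor bound, *kulE* is transcribed.
→ *kulE* is ON.
Zn²⁺ is present, so JovN is active.
Citrulline is absent, so QuvG is active.
Activator JovN is present, so *quvP* is transcribed.
→ *quvP* is ON.
MoO₄²⁻ is present, so FenP is inactive.
Cu²⁺ is absent, so KulM is active.
Malonate is present, so SovZ is active.
With repressor KulM bound, *purF* is not transcribed.
So PurF is not produced.
With no repressor bound, *elnV* is transcribed.
→ *elnV* is ON.
3 of the 3 genes are transcribed.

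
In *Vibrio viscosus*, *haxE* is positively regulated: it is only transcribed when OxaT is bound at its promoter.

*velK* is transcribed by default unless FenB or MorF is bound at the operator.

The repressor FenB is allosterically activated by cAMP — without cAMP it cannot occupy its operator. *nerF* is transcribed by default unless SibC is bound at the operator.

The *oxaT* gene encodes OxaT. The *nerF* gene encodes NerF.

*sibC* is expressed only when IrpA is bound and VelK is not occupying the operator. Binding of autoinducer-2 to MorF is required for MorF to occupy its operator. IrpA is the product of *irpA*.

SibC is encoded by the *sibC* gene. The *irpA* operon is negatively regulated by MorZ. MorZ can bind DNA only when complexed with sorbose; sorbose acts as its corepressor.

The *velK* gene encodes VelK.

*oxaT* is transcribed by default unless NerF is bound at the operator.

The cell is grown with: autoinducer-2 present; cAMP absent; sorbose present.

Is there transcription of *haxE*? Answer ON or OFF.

OFF

cAMP is absent, so FenB is inactive.
Autoinducer-2 is present, so MorF is active.
With repressor MorF bound, *velK* is not transcribed.
So VelK is not produced.
Sorbose is present, so MorZ is active.
With repressor MorZ bound, *irpA* is not transcribed.
So IrpA is not produced.
Required activator IrpA is absent, so *sibC* is not transcribed.
So SibC is not produced.
With no repressor bound, *nerF* is transcribed.
So NerF is produced and active.
With repressor NerF bound, *oxaT* is not transcribed.
So OxaT is not produced.
Required activator OxaT is absent, so *haxE* is not transcribed.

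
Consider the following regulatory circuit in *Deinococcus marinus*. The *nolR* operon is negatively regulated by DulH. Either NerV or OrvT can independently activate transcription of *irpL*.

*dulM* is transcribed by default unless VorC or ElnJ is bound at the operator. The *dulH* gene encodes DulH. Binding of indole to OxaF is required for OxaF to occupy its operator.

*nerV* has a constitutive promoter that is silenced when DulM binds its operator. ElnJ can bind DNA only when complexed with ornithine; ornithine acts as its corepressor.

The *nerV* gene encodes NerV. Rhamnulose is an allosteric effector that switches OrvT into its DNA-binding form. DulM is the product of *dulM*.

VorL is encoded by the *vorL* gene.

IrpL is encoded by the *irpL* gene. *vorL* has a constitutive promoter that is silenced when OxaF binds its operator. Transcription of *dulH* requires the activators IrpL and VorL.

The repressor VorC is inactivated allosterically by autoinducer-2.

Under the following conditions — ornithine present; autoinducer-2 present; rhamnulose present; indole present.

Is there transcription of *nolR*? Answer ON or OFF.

ON

Autoinducer-2 is present, so VorC is inactive.
Ornithine is present, so ElnJ is active.
With repressor ElnJ bound, *dulM* is not transcribed.
So DulM is not produced.
With no repressor bound, *nerV* is transcribed.
So NerV is produced and active.
Rhamnulose is present, so OrvT is active.
Activator NerV is present, so *irpL* is transcribed.
So IrpL is produced and active.
Indole is present, so OxaF is active.
With repressor OxaF bound, *vorL* is not transcribed.
So VorL is not produced.
Required activator VorL is absent, so *dulH* is not transcribed.
So DulH is not produced.
With no repressor bound, *nolR* is transcribed.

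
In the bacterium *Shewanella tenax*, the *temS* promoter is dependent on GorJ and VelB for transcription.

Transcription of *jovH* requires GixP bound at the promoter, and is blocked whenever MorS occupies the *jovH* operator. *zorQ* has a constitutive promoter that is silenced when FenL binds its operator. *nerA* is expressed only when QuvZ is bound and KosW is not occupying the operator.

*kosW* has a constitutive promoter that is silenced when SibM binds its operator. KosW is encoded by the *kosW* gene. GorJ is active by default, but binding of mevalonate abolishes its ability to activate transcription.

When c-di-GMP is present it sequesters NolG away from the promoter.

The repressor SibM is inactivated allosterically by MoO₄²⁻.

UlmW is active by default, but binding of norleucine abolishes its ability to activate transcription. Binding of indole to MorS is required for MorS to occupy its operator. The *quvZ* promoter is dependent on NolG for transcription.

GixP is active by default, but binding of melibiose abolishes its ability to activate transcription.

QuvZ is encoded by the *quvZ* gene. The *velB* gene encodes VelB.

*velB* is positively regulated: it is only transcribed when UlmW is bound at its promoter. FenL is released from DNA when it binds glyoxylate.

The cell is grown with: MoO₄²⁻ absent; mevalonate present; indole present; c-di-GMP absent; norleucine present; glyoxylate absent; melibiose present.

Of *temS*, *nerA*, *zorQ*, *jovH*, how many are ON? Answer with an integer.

Mevalonate is present, so GorJ is inactive.
Norleucine is present, so UlmW is inactive.
Required activator UlmW is absent, so *velB* is not transcribed.
So VelB is not produced.
Required activator GorJ is absent, so *temS* is not transcribed.
→ *temS* is OFF.
MoO₄²⁻ is absent, so SibM is active.
With repressor SibM bound, *kosW* is not transcribed.
So KosW is not produced.
c-di-GMP is absent, so NolG is active.
No repressor is bound and NolG is active, so *quvZ* is transcribed.
So QuvZ is produced and active.
No repressor is bound and QuvZ is active, so *nerA* is transcribed.
→ *nerA* is ON.
Glyoxylate is absent, so FenL is active.
With repressor FenL bound, *zorQ* is not transcribed.
→ *zorQ* is OFF.
Melibiose is present, so GixP is inactive.
Indole is present, so MorS is active.
With repressor MorS bound, *jovH* is not transcribed.
→ *jovH* is OFF.
1 of the 4 genes is transcribed.

1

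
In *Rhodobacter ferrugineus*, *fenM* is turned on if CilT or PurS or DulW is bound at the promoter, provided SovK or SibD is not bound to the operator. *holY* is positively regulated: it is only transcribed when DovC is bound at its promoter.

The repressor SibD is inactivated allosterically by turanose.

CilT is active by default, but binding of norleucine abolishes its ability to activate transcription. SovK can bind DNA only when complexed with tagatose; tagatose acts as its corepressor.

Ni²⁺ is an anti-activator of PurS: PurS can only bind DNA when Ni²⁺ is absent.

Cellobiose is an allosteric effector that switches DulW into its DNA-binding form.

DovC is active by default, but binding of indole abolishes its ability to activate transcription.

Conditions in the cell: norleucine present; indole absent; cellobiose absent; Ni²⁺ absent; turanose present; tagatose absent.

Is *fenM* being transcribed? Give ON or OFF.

Tagatose is absent, so SovK is inactive.
Norleucine is present, so CilT is inactive.
Turanose is present, so SibD is inactive.
Ni²⁺ is absent, so PurS is active.
Cellobiose is absent, so DulW is inactive.
Activator PurS is present, so *fenM* is transcribed.

ON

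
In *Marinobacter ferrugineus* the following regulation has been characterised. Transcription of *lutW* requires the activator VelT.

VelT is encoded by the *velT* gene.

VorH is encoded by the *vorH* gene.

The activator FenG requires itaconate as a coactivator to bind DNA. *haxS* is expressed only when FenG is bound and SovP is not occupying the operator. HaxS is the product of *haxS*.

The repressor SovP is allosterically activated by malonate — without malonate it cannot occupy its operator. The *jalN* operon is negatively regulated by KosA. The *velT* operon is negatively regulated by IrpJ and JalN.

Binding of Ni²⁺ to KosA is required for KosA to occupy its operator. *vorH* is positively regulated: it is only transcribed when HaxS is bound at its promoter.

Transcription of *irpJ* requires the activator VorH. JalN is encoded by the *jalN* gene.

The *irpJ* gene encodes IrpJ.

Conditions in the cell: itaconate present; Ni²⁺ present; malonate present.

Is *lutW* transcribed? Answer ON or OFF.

ON

Malonate is present, so SovP is active.
Itaconate is present, so FenG is active.
With repressor SovP bound, *haxS* is not transcribed.
So HaxS is not produced.
Required activator HaxS is absent, so *vorH* is not transcribed.
So VorH is not produced.
Required activator VorH is absent, so *irpJ* is not transcribed.
So IrpJ is not produced.
Ni²⁺ is present, so KosA is active.
With repressor KosA bound, *jalN* is not transcribed.
So JalN is not produced.
With no repressor bound, *velT* is transcribed.
So VelT is produced and active.
No repressor is bound and VelT is active, so *lutW* is transcribed.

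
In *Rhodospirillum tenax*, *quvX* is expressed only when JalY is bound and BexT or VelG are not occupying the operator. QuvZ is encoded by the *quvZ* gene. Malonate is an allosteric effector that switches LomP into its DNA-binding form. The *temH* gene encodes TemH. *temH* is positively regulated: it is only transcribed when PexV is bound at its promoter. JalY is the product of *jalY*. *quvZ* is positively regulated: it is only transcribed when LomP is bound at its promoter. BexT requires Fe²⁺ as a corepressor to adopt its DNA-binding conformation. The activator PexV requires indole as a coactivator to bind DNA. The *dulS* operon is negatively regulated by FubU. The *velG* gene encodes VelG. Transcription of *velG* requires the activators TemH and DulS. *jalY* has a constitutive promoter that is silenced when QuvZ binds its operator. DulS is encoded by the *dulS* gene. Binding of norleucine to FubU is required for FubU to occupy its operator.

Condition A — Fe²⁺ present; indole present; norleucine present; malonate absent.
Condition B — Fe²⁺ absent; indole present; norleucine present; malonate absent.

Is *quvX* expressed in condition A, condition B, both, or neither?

Condition A:
Fe²⁺ is present, so BexT is active.
Indole is present, so PexV is active.
No repressor is bound and PexV is active, so *temH* is transcribed.
So TemH is produced and active.
Norleucine is present, so FubU is active.
With repressor FubU bound, *dulS* is not transcribed.
So DulS is not produced.
Required activator DulS is absent, so *velG* is not transcribed.
So VelG is not produced.
Malonate is absent, so LomP is inactive.
Required activator LomP is absent, so *quvZ* is not transcribed.
So QuvZ is not produced.
With no repressor bound, *jalY* is transcribed.
So JalY is produced and active.
With repressor BexT bound, *quvX* is not transcribed.
→ *quvX* is OFF in A.
Condition B:
Fe²⁺ is absent, so BexT is inactive.
Indole is present, so PexV is active.
No repressor is bound and PexV is active, so *temH* is transcribed.
So TemH is produced and active.
Norleucine is present, so FubU is active.
With repressor FubU bound, *dulS* is not transcribed.
So DulS is not produced.
Required activator DulS is absent, so *velG* is not transcribed.
So VelG is not produced.
Malonate is absent, so LomP is inactive.
Required activator LomP is absent, so *quvZ* is not transcribed.
So QuvZ is not produced.
With no repressor bound, *jalY* is transcribed.
So JalY is produced and active.
No repressor is bound and JalY is active, so *quvX* is transcribed.
→ *quvX* is ON in B.

B only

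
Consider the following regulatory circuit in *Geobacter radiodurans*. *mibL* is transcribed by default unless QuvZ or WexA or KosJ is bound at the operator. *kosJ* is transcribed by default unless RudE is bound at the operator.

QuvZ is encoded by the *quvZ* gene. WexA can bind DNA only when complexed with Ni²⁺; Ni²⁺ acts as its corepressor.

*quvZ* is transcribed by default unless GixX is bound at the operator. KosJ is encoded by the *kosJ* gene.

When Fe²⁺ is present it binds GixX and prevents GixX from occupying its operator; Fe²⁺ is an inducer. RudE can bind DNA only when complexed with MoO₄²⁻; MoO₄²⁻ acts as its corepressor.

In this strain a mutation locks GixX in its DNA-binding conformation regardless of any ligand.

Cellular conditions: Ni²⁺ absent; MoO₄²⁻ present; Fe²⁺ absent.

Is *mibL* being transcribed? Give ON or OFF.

ON

GixX is constitutively active in this strain.
With repressor GixX bound, *quvZ* is not transcribed.
So QuvZ is not produced.
Ni²⁺ is absent, so WexA is inactive.
MoO₄²⁻ is present, so RudE is active.
With repressor RudE bound, *kosJ* is not transcribed.
So KosJ is not produced.
With no repressor bound, *mibL* is transcribed.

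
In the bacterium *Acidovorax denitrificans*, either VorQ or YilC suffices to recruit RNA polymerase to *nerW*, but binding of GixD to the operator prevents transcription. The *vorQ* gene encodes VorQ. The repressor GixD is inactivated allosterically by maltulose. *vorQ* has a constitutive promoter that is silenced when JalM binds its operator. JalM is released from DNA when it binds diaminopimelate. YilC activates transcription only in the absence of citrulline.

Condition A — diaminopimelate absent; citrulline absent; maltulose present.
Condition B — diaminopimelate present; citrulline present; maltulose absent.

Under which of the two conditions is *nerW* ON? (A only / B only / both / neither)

Condition A:
Diaminopimelate is absent, so JalM is active.
With repressor JalM bound, *vorQ* is not transcribed.
So VorQ is not produced.
Citrulline is absent, so YilC is active.
Maltulose is present, so GixD is inactive.
Activator YilC is present, so *nerW* is transcribed.
→ *nerW* is ON in A.
Condition B:
Diaminopimelate is present, so JalM is inactive.
With no repressor bound, *vorQ* is transcribed.
So VorQ is produced and active.
Citrulline is present, so YilC is inactive.
Maltulose is absent, so GixD is active.
With repressor GixD bound, *nerW* is not transcribed.
→ *nerW* is OFF in B.

A only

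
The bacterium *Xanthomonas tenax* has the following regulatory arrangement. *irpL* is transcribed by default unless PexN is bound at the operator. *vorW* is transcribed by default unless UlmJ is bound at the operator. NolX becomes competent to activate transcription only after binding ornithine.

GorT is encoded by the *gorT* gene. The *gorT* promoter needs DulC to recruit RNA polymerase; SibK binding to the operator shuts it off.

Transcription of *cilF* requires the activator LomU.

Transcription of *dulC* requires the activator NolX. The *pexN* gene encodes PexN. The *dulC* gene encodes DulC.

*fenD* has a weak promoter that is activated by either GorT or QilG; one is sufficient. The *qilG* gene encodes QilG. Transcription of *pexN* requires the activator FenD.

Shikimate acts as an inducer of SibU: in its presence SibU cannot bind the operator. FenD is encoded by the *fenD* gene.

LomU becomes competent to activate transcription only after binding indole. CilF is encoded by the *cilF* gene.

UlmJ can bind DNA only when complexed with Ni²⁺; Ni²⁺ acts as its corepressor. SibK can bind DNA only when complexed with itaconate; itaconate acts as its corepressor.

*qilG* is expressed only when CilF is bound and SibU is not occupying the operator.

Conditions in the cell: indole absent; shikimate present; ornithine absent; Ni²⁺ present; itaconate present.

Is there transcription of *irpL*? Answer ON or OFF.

ON

Ornithine is absent, so NolX is inactive.
Required activator NolX is absent, so *dulC* is not transcribed.
So DulC is not produced.
Itaconate is present, so SibK is active.
With repressor SibK bound, *gorT* is not transcribed.
So GorT is not produced.
Shikimate is present, so SibU is inactive.
Indole is absent, so LomU is inactive.
Required activator LomU is absent, so *cilF* is not transcribed.
So CilF is not produced.
Required activator CilF is absent, so *qilG* is not transcribed.
So QilG is not produced.
No activator is available at the *fenD* promoter, so *fenD* is not transcribed.
So FenD is not produced.
Required activator FenD is absent, so *pexN* is not transcribed.
So PexN is not produced.
With no repressor bound, *irpL* is transcribed.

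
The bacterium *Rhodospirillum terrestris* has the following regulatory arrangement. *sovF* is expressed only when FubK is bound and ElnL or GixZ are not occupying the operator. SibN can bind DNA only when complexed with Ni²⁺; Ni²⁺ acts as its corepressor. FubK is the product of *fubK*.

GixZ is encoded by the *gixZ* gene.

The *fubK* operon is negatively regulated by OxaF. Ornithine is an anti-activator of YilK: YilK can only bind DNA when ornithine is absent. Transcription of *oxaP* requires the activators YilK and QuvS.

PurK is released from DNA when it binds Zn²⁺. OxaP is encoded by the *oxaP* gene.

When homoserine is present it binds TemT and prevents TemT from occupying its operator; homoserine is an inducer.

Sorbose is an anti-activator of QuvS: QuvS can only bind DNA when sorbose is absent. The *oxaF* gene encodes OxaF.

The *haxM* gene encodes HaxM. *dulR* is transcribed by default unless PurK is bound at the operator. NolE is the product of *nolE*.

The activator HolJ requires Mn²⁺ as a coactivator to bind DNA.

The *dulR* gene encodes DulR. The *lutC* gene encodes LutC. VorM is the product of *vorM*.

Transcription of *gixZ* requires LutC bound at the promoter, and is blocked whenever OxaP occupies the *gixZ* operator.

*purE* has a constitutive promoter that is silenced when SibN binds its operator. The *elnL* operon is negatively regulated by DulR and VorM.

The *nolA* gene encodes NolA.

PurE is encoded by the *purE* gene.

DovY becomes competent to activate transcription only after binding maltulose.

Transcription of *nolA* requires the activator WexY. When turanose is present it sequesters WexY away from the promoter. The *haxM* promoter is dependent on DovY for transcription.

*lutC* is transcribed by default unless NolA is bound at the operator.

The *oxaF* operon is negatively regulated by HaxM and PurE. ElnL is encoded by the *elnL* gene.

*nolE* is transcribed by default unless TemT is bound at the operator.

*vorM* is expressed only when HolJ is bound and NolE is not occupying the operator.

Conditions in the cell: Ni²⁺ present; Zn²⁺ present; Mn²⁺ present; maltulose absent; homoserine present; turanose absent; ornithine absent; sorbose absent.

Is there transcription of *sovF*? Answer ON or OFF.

Zn²⁺ is present, so PurK is inactive.
With no repressor bound, *dulR* is transcribed.
So DulR is produced and active.
Homoserine is present, so TemT is inactive.
With no repressor bound, *nolE* is transcribed.
So NolE is produced and active.
Mn²⁺ is present, so HolJ is active.
With repressor NolE bound, *vorM* is not transcribed.
So VorM is not produced.
With repressor DulR bound, *elnL* is not transcribed.
So ElnL is not produced.
Maltulose is absent, so DovY is inactive.
Required activator DovY is absent, so *haxM* is not transcribed.
So HaxM is not produced.
Ni²⁺ is present, so SibN is active.
With repressor SibN bound, *purE* is not transcribed.
So PurE is not produced.
With no repressor bound, *oxaF* is transcribed.
So OxaF is produced and active.
With repressor OxaF bound, *fubK* is not transcribed.
So FubK is not produced.
Ornithine is absent, so YilK is active.
Sorbose is absent, so QuvS is active.
No repressor is bound and YilK and QuvS are active, so *oxaP* is transcribed.
So OxaP is produced and active.
Turanose is absent, so WexY is active.
No repressor is bound and WexY is active, so *nolA* is transcribed.
So NolA is produced and active.
With repressor NolA bound, *lutC* is not transcribed.
So LutC is not produced.
With repressor OxaP bound, *gixZ* is not transcribed.
So GixZ is not produced.
Required activator FubK is absent, so *sovF* is not transcribed.

OFF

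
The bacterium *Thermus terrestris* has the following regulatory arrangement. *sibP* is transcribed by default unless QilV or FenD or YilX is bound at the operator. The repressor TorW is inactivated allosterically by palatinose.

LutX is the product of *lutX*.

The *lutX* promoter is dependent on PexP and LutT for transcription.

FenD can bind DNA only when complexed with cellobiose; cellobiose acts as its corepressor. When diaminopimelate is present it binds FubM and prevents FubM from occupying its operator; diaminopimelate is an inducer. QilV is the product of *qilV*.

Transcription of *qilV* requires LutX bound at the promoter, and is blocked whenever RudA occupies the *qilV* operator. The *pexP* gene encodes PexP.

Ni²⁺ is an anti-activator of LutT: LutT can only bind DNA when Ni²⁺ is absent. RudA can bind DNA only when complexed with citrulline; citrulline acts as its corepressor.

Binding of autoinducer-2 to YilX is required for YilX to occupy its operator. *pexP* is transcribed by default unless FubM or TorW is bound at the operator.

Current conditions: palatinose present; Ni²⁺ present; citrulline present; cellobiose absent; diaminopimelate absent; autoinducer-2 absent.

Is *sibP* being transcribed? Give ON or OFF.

ON

Citrulline is present, so RudA is active.
Diaminopimelate is absent, so FubM is active.
Palatinose is present, so TorW is inactive.
With repressor FubM bound, *pexP* is not transcribed.
So PexP is not produced.
Ni²⁺ is present, so LutT is inactive.
Required activator PexP is absent, so *lutX* is not transcribed.
So LutX is not produced.
With repressor RudA bound, *qilV* is not transcribed.
So QilV is not produced.
Cellobiose is absent, so FenD is inactive.
Autoinducer-2 is absent, so YilX is inactive.
With no repressor bound, *sibP* is transcribed.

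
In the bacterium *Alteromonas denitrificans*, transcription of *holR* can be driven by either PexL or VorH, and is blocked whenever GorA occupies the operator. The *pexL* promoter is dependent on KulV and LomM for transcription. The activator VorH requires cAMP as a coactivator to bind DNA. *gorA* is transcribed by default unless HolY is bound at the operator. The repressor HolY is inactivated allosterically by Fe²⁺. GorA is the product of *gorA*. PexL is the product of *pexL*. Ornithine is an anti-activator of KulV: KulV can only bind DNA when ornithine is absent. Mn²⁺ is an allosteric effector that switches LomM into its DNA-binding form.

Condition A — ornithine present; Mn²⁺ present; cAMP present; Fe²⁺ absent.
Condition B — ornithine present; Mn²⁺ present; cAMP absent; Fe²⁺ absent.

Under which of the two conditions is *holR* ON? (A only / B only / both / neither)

A only

Condition A:
Ornithine is present, so KulV is inactive.
Mn²⁺ is present, so LomM is active.
Required activator KulV is absent, so *pexL* is not transcribed.
So PexL is not produced.
cAMP is present, so VorH is active.
Fe²⁺ is absent, so HolY is active.
With repressor HolY bound, *gorA* is not transcribed.
So GorA is not produced.
Activator VorH is present, so *holR* is transcribed.
→ *holR* is ON in A.
Condition B:
Ornithine is present, so KulV is inactive.
Mn²⁺ is present, so LomM is active.
Required activator KulV is absent, so *pexL* is not transcribed.
So PexL is not produced.
cAMP is absent, so VorH is inactive.
Fe²⁺ is absent, so HolY is active.
With repressor HolY bound, *gorA* is not transcribed.
So GorA is not produced.
No activator is available at the *holR* promoter, so *holR* is not transcribed.
→ *holR* is OFF in B.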